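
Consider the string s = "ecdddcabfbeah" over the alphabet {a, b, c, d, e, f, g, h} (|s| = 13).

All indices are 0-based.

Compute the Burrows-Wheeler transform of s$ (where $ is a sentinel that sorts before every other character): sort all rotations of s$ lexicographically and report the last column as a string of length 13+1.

rank  rotation        last
    0  $ecdddcabfbeah  h
    1  abfbeah$ecdddc  c
    2  ah$ecdddcabfbe  e
    3  beah$ecdddcabf  f
    4  bfbeah$ecdddca  a
    5  cabfbeah$ecddd  d
    6  cdddcabfbeah$e  e
    7  dcabfbeah$ecdd  d
    8  ddcabfbeah$ecd  d
    9  dddcabfbeah$ec  c
   10  eah$ecdddcabfb  b
   11  ecdddcabfbeah$  $
   12  fbeah$ecdddcab  b
   13  h$ecdddcabfbea  a

hcefadeddcb$ba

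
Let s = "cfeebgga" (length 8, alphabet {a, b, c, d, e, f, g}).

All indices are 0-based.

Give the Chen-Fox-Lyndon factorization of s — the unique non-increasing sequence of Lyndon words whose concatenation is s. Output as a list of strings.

emit factor 1: 'cfee' (i=0, period=4)
emit factor 2: 'bgg' (i=4, period=3)
emit factor 3: 'a' (i=7, period=1)

["cfee", "bgg", "a"]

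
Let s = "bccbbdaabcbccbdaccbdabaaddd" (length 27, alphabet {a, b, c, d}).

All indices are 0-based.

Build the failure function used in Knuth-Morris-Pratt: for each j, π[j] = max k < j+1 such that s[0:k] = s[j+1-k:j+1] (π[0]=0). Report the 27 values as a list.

π[0] = 0
j=1 s[j]='c': π[1]=0 (border '')
j=2 s[j]='c': π[2]=0 (border '')
j=3 s[j]='b': π[3]=1 (border 'b')
j=4 s[j]='b': k: 1→0; π[4]=1 (border 'b')
j=5 s[j]='d': k: 1→0; π[5]=0 (border '')
j=6 s[j]='a': π[6]=0 (border '')
j=7 s[j]='a': π[7]=0 (border '')
j=8 s[j]='b': π[8]=1 (border 'b')
j=9 s[j]='c': π[9]=2 (border 'bc')
j=10 s[j]='b': k: 2→0; π[10]=1 (border 'b')
j=11 s[j]='c': π[11]=2 (border 'bc')
j=12 s[j]='c': π[12]=3 (border 'bcc')
j=13 s[j]='b': π[13]=4 (border 'bccb')
j=14 s[j]='d': k: 4→1→0; π[14]=0 (border '')
j=15 s[j]='a': π[15]=0 (border '')
j=16 s[j]='c': π[16]=0 (border '')
j=17 s[j]='c': π[17]=0 (border '')
j=18 s[j]='b': π[18]=1 (border 'b')
j=19 s[j]='d': k: 1→0; π[19]=0 (border '')
j=20 s[j]='a': π[20]=0 (border '')
j=21 s[j]='b': π[21]=1 (border 'b')
j=22 s[j]='a': k: 1→0; π[22]=0 (border '')
j=23 s[j]='a': π[23]=0 (border '')
j=24 s[j]='d': π[24]=0 (border '')
j=25 s[j]='d': π[25]=0 (border '')
j=26 s[j]='d': π[26]=0 (border '')

[0, 0, 0, 1, 1, 0, 0, 0, 1, 2, 1, 2, 3, 4, 0, 0, 0, 0, 1, 0, 0, 1, 0, 0, 0, 0, 0]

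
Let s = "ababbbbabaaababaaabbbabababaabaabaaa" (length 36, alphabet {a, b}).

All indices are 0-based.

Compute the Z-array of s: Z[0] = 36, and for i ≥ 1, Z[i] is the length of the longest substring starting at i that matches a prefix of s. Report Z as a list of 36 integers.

[36, 0, 2, 0, 0, 0, 0, 3, 0, 1, 1, 4, 0, 3, 0, 1, 1, 2, 0, 0, 0, 4, 0, 4, 0, 3, 0, 1, 3, 0, 1, 3, 0, 1, 1, 1]

Z[0]=36
i=1: i≥r, start 0; Z[1]=0
i=2: i≥r, start 0; Z[2]=2 extend→box=[2,4)
i=3: min(r-i=1, Z[1]=0)=0; Z[3]=0
i=4: i≥r, start 0; Z[4]=0
i=5: i≥r, start 0; Z[5]=0
i=6: i≥r, start 0; Z[6]=0
i=7: i≥r, start 0; Z[7]=3 extend→box=[7,10)
i=8: min(r-i=2, Z[1]=0)=0; Z[8]=0
i=9: min(r-i=1, Z[2]=2)=1; Z[9]=1
i=10: i≥r, start 0; Z[10]=1 extend→box=[10,11)
i=11: i≥r, start 0; Z[11]=4 extend→box=[11,15)
i=12: min(r-i=3, Z[1]=0)=0; Z[12]=0
i=13: min(r-i=2, Z[2]=2)=2; Z[13]=3 extend→box=[13,16)
i=14: min(r-i=2, Z[1]=0)=0; Z[14]=0
i=15: min(r-i=1, Z[2]=2)=1; Z[15]=1
i=16: i≥r, start 0; Z[16]=1 extend→box=[16,17)
i=17: i≥r, start 0; Z[17]=2 extend→box=[17,19)
i=18: min(r-i=1, Z[1]=0)=0; Z[18]=0
i=19: i≥r, start 0; Z[19]=0
i=20: i≥r, start 0; Z[20]=0
i=21: i≥r, start 0; Z[21]=4 extend→box=[21,25)
i=22: min(r-i=3, Z[1]=0)=0; Z[22]=0
i=23: min(r-i=2, Z[2]=2)=2; Z[23]=4 extend→box=[23,27)
i=24: min(r-i=3, Z[1]=0)=0; Z[24]=0
i=25: min(r-i=2, Z[2]=2)=2; Z[25]=3 extend→box=[25,28)
i=26: min(r-i=2, Z[1]=0)=0; Z[26]=0
i=27: min(r-i=1, Z[2]=2)=1; Z[27]=1
i=28: i≥r, start 0; Z[28]=3 extend→box=[28,31)
i=29: min(r-i=2, Z[1]=0)=0; Z[29]=0
i=30: min(r-i=1, Z[2]=2)=1; Z[30]=1
i=31: i≥r, start 0; Z[31]=3 extend→box=[31,34)
i=32: min(r-i=2, Z[1]=0)=0; Z[32]=0
i=33: min(r-i=1, Z[2]=2)=1; Z[33]=1
i=34: i≥r, start 0; Z[34]=1 extend→box=[34,35)
i=35: i≥r, start 0; Z[35]=1 extend→box=[35,36)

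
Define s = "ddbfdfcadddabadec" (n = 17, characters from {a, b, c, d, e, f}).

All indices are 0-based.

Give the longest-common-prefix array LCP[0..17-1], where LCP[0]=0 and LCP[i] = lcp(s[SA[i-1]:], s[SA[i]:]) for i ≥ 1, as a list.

[0, 1, 2, 0, 1, 0, 1, 0, 1, 1, 2, 2, 1, 1, 0, 0, 1]

rank | idx | suffix
   0 |  11 | abadec
   1 |   7 | adddabadec
   2 |  13 | adec
   3 |  12 | badec
   4 |   2 | bfdfcadddabadec
   5 |  16 | c
   6 |   6 | cadddabadec
   7 |  10 | dabadec
   8 |   1 | dbfdfcadddabadec
   9 |   9 | ddabadec
  10 |   0 | ddbfdfcadddabadec
  11 |   8 | dddabadec
  12 |  14 | dec
  13 |   4 | dfcadddabadec
  14 |  15 | ec
  15 |   5 | fcadddabadec
  16 |   3 | fdfcadddabadec

SA = [11, 7, 13, 12, 2, 16, 6, 10, 1, 9, 0, 8, 14, 4, 15, 5, 3]
rank  pair      lcp
   1  s[11:],s[7:]  1  'a'
   2  s[7:],s[13:]  2  'ad'
   3  s[13:],s[12:]  0  ''
   4  s[12:],s[2:]  1  'b'
   5  s[2:],s[16:]  0  ''
   6  s[16:],s[6:]  1  'c'
   7  s[6:],s[10:]  0  ''
   8  s[10:],s[1:]  1  'd'
   9  s[1:],s[9:]  1  'd'
  10  s[9:],s[0:]  2  'dd'
  11  s[0:],s[8:]  2  'dd'
  12  s[8:],s[14:]  1  'd'
  13  s[14:],s[4:]  1  'd'
  14  s[4:],s[15:]  0  ''
  15  s[15:],s[5:]  0  ''
  16  s[5:],s[3:]  1  'f'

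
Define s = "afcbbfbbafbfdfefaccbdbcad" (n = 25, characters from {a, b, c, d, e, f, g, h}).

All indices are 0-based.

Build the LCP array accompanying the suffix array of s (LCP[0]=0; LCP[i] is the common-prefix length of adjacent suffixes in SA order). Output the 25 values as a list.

sorted suffixes:
  #0 SA[0]=16  'accbdbcad'
  #1 SA[1]=23  'ad'
  #2 SA[2]=8  'afbfdfefaccbdbcad'
  #3 SA[3]=0  'afcbbfbbafbfdfefaccbdbcad'
  #4 SA[4]=7  'bafbfdfefaccbdbcad'
  #5 SA[5]=6  'bbafbfdfefaccbdbcad'
  #6 SA[6]=3  'bbfbbafbfdfefaccbdbcad'
  #7 SA[7]=21  'bcad'
  #8 SA[8]=19  'bdbcad'
  #9 SA[9]=4  'bfbbafbfdfefaccbdbcad'
  #10 SA[10]=10  'bfdfefaccbdbcad'
  #11 SA[11]=22  'cad'
  #12 SA[12]=2  'cbbfbbafbfdfefaccbdbcad'
  #13 SA[13]=18  'cbdbcad'
  #14 SA[14]=17  'ccbdbcad'
  #15 SA[15]=24  'd'
  #16 SA[16]=20  'dbcad'
  #17 SA[17]=12  'dfefaccbdbcad'
  #18 SA[18]=14  'efaccbdbcad'
  #19 SA[19]=15  'faccbdbcad'
  #20 SA[20]=5  'fbbafbfdfefaccbdbcad'
  #21 SA[21]=9  'fbfdfefaccbdbcad'
  #22 SA[22]=1  'fcbbfbbafbfdfefaccbdbcad'
  #23 SA[23]=11  'fdfefaccbdbcad'
  #24 SA[24]=13  'fefaccbdbcad'

SA = [16, 23, 8, 0, 7, 6, 3, 21, 19, 4, 10, 22, 2, 18, 17, 24, 20, 12, 14, 15, 5, 9, 1, 11, 13]
i: (SA[i-1],SA[i]) lcp shared
  1: (16,23) 1 'a'
  2: (23,8) 1 'a'
  3: (8,0) 2 'af'
  4: (0,7) 0 ''
  5: (7,6) 1 'b'
  6: (6,3) 2 'bb'
  7: (3,21) 1 'b'
  8: (21,19) 1 'b'
  9: (19,4) 1 'b'
  10: (4,10) 2 'bf'
  11: (10,22) 0 ''
  12: (22,2) 1 'c'
  13: (2,18) 2 'cb'
  14: (18,17) 1 'c'
  15: (17,24) 0 ''
  16: (24,20) 1 'd'
  17: (20,12) 1 'd'
  18: (12,14) 0 ''
  19: (14,15) 0 ''
  20: (15,5) 1 'f'
  21: (5,9) 2 'fb'
  22: (9,1) 1 'f'
  23: (1,11) 1 'f'
  24: (11,13) 1 'f'

[0, 1, 1, 2, 0, 1, 2, 1, 1, 1, 2, 0, 1, 2, 1, 0, 1, 1, 0, 0, 1, 2, 1, 1, 1]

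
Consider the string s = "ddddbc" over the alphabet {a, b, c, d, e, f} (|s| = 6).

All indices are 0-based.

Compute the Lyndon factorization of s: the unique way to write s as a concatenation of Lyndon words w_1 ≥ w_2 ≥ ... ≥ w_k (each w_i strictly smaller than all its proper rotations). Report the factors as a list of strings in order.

["d", "d", "d", "d", "bc"]

emit factor 1: 'd' (i=0, period=1)
emit factor 2: 'd' (i=1, period=1)
emit factor 3: 'd' (i=2, period=1)
emit factor 4: 'd' (i=3, period=1)
emit factor 5: 'bc' (i=4, period=2)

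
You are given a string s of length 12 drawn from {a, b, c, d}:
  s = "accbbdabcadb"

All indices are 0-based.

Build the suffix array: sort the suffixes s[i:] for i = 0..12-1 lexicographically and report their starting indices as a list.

sorted suffixes:
  #0 SA[0]=6  'abcadb'
  #1 SA[1]=0  'accbbdabcadb'
  #2 SA[2]=9  'adb'
  #3 SA[3]=11  'b'
  #4 SA[4]=3  'bbdabcadb'
  #5 SA[5]=7  'bcadb'
  #6 SA[6]=4  'bdabcadb'
  #7 SA[7]=8  'cadb'
  #8 SA[8]=2  'cbbdabcadb'
  #9 SA[9]=1  'ccbbdabcadb'
  #10 SA[10]=5  'dabcadb'
  #11 SA[11]=10  'db'

[6, 0, 9, 11, 3, 7, 4, 8, 2, 1, 5, 10]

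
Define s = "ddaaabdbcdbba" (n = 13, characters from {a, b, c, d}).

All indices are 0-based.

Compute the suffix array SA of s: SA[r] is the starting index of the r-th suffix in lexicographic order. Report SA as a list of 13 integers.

[12, 2, 3, 4, 11, 10, 7, 5, 8, 1, 9, 6, 0]

rank→(start, suffix):
  0 → (12, 'a')
  1 → (2, 'aaabdbcdbba')
  2 → (3, 'aabdbcdbba')
  3 → (4, 'abdbcdbba')
  4 → (11, 'ba')
  5 → (10, 'bba')
  6 → (7, 'bcdbba')
  7 → (5, 'bdbcdbba')
  8 → (8, 'cdbba')
  9 → (1, 'daaabdbcdbba')
  10 → (9, 'dbba')
  11 → (6, 'dbcdbba')
  12 → (0, 'ddaaabdbcdbba')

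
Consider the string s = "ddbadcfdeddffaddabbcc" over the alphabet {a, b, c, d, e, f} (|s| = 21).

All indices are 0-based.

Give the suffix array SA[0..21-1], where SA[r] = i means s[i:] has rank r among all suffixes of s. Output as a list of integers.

[16, 3, 13, 2, 17, 18, 20, 19, 5, 15, 1, 4, 14, 0, 9, 7, 10, 8, 12, 6, 11]

rank | idx | suffix
   0 |  16 | abbcc
   1 |   3 | adcfdeddffaddabbcc
   2 |  13 | addabbcc
   3 |   2 | badcfdeddffaddabbcc
   4 |  17 | bbcc
   5 |  18 | bcc
   6 |  20 | c
   7 |  19 | cc
   8 |   5 | cfdeddffaddabbcc
   9 |  15 | dabbcc
  10 |   1 | dbadcfdeddffaddabbcc
  11 |   4 | dcfdeddffaddabbcc
  12 |  14 | ddabbcc
  13 |   0 | ddbadcfdeddffaddabbcc
  14 |   9 | ddffaddabbcc
  15 |   7 | deddffaddabbcc
  16 |  10 | dffaddabbcc
  17 |   8 | eddffaddabbcc
  18 |  12 | faddabbcc
  19 |   6 | fdeddffaddabbcc
  20 |  11 | ffaddabbcc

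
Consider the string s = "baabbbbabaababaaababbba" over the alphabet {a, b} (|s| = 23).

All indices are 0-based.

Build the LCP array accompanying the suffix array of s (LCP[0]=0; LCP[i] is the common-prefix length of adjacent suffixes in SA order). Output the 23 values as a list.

rank | idx | suffix
   0 |  22 | a
   1 |  14 | aaababbba
   2 |   9 | aababaaababbba
   3 |  15 | aababbba
   4 |   1 | aabbbbabaababaaababbba
   5 |  12 | abaaababbba
   6 |   7 | abaababaaababbba
   7 |  10 | ababaaababbba
   8 |  16 | ababbba
   9 |  18 | abbba
  10 |   2 | abbbbabaababaaababbba
  11 |  21 | ba
  12 |  13 | baaababbba
  13 |   8 | baababaaababbba
  14 |   0 | baabbbbabaababaaababbba
  15 |  11 | babaaababbba
  16 |   6 | babaababaaababbba
  17 |  17 | babbba
  18 |  20 | bba
  19 |   5 | bbabaababaaababbba
  20 |  19 | bbba
  21 |   4 | bbbabaababaaababbba
  22 |   3 | bbbbabaababaaababbba

SA = [22, 14, 9, 15, 1, 12, 7, 10, 16, 18, 2, 21, 13, 8, 0, 11, 6, 17, 20, 5, 19, 4, 3]
rank  pair      lcp
   1  s[22:],s[14:]  1  'a'
   2  s[14:],s[9:]  2  'aa'
   3  s[9:],s[15:]  5  'aabab'
   4  s[15:],s[1:]  3  'aab'
   5  s[1:],s[12:]  1  'a'
   6  s[12:],s[7:]  4  'abaa'
   7  s[7:],s[10:]  3  'aba'
   8  s[10:],s[16:]  4  'abab'
   9  s[16:],s[18:]  2  'ab'
  10  s[18:],s[2:]  4  'abbb'
  11  s[2:],s[21:]  0  ''
  12  s[21:],s[13:]  2  'ba'
  13  s[13:],s[8:]  3  'baa'
  14  s[8:],s[0:]  4  'baab'
  15  s[0:],s[11:]  2  'ba'
  16  s[11:],s[6:]  5  'babaa'
  17  s[6:],s[17:]  3  'bab'
  18  s[17:],s[20:]  1  'b'
  19  s[20:],s[5:]  3  'bba'
  20  s[5:],s[19:]  2  'bb'
  21  s[19:],s[4:]  4  'bbba'
  22  s[4:],s[3:]  3  'bbb'

[0, 1, 2, 5, 3, 1, 4, 3, 4, 2, 4, 0, 2, 3, 4, 2, 5, 3, 1, 3, 2, 4, 3]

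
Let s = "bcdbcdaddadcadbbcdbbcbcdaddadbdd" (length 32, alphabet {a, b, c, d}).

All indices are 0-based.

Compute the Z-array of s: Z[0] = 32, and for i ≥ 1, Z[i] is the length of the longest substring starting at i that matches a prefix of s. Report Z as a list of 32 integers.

Z[0]=32
i=1: i≥r, start 0; Z[1]=0
i=2: i≥r, start 0; Z[2]=0
i=3: i≥r, start 0; Z[3]=3 scan→box=[3,6)
i=4: min(r-i=2, Z[1]=0)=0; Z[4]=0
i=5: min(r-i=1, Z[2]=0)=0; Z[5]=0
i=6: i≥r, start 0; Z[6]=0
i=7: i≥r, start 0; Z[7]=0
i=8: i≥r, start 0; Z[8]=0
i=9: i≥r, start 0; Z[9]=0
i=10: i≥r, start 0; Z[10]=0
i=11: i≥r, start 0; Z[11]=0
i=12: i≥r, start 0; Z[12]=0
i=13: i≥r, start 0; Z[13]=0
i=14: i≥r, start 0; Z[14]=1 scan→box=[14,15)
i=15: i≥r, start 0; Z[15]=4 scan→box=[15,19)
i=16: min(r-i=3, Z[1]=0)=0; Z[16]=0
i=17: min(r-i=2, Z[2]=0)=0; Z[17]=0
i=18: min(r-i=1, Z[3]=3)=1; Z[18]=1
i=19: i≥r, start 0; Z[19]=2 scan→box=[19,21)
i=20: min(r-i=1, Z[1]=0)=0; Z[20]=0
i=21: i≥r, start 0; Z[21]=3 scan→box=[21,24)
i=22: min(r-i=2, Z[1]=0)=0; Z[22]=0
i=23: min(r-i=1, Z[2]=0)=0; Z[23]=0
i=24: i≥r, start 0; Z[24]=0
i=25: i≥r, start 0; Z[25]=0
i=26: i≥r, start 0; Z[26]=0
i=27: i≥r, start 0; Z[27]=0
i=28: i≥r, start 0; Z[28]=0
i=29: i≥r, start 0; Z[29]=1 scan→box=[29,30)
i=30: i≥r, start 0; Z[30]=0
i=31: i≥r, start 0; Z[31]=0

[32, 0, 0, 3, 0, 0, 0, 0, 0, 0, 0, 0, 0, 0, 1, 4, 0, 0, 1, 2, 0, 3, 0, 0, 0, 0, 0, 0, 0, 1, 0, 0]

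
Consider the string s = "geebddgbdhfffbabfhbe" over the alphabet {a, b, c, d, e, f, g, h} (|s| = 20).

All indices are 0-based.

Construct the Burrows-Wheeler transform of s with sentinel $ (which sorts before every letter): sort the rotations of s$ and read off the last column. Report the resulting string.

ebfeghabdbbegffhbd$fd

rank  rotation               last
    0  $geebddgbdhfffbabfhbe  e
    1  abfhbe$geebddgbdhfffb  b
    2  babfhbe$geebddgbdhfff  f
    3  bddgbdhfffbabfhbe$gee  e
    4  bdhfffbabfhbe$geebddg  g
    5  be$geebddgbdhfffbabfh  h
    6  bfhbe$geebddgbdhfffba  a
    7  ddgbdhfffbabfhbe$geeb  b
    8  dgbdhfffbabfhbe$geebd  d
    9  dhfffbabfhbe$geebddgb  b
   10  e$geebddgbdhfffbabfhb  b
   11  ebddgbdhfffbabfhbe$ge  e
   12  eebddgbdhfffbabfhbe$g  g
   13  fbabfhbe$geebddgbdhff  f
   14  ffbabfhbe$geebddgbdhf  f
   15  fffbabfhbe$geebddgbdh  h
   16  fhbe$geebddgbdhfffbab  b
   17  gbdhfffbabfhbe$geebdd  d
   18  geebddgbdhfffbabfhbe$  $
   19  hbe$geebddgbdhfffbabf  f
   20  hfffbabfhbe$geebddgbd  d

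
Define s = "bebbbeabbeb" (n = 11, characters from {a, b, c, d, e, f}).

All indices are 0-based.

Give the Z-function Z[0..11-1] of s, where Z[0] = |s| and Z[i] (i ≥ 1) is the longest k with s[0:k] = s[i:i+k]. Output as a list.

[11, 0, 1, 1, 2, 0, 0, 1, 3, 0, 1]

Z[0]=11
i=1: i≥r, start 0; Z[1]=0
i=2: i≥r, start 0; Z[2]=1 grow→box=[2,3)
i=3: i≥r, start 0; Z[3]=1 grow→box=[3,4)
i=4: i≥r, start 0; Z[4]=2 grow→box=[4,6)
i=5: min(r-i=1, Z[1]=0)=0; Z[5]=0
i=6: i≥r, start 0; Z[6]=0
i=7: i≥r, start 0; Z[7]=1 grow→box=[7,8)
i=8: i≥r, start 0; Z[8]=3 grow→box=[8,11)
i=9: min(r-i=2, Z[1]=0)=0; Z[9]=0
i=10: min(r-i=1, Z[2]=1)=1; Z[10]=1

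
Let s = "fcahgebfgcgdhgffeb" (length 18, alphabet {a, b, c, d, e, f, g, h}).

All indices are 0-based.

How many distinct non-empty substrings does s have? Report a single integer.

sorted suffixes:
  #0 SA[0]=2  'ahgebfgcgdhgffeb'
  #1 SA[1]=17  'b'
  #2 SA[2]=6  'bfgcgdhgffeb'
  #3 SA[3]=1  'cahgebfgcgdhgffeb'
  #4 SA[4]=9  'cgdhgffeb'
  #5 SA[5]=11  'dhgffeb'
  #6 SA[6]=16  'eb'
  #7 SA[7]=5  'ebfgcgdhgffeb'
  #8 SA[8]=0  'fcahgebfgcgdhgffeb'
  #9 SA[9]=15  'feb'
  #10 SA[10]=14  'ffeb'
  #11 SA[11]=7  'fgcgdhgffeb'
  #12 SA[12]=8  'gcgdhgffeb'
  #13 SA[13]=10  'gdhgffeb'
  #14 SA[14]=4  'gebfgcgdhgffeb'
  #15 SA[15]=13  'gffeb'
  #16 SA[16]=3  'hgebfgcgdhgffeb'
  #17 SA[17]=12  'hgffeb'

SA = [2, 17, 6, 1, 9, 11, 16, 5, 0, 15, 14, 7, 8, 10, 4, 13, 3, 12]
i: (SA[i-1],SA[i]) lcp shared
  1: (2,17) 0 ''
  2: (17,6) 1 'b'
  3: (6,1) 0 ''
  4: (1,9) 1 'c'
  5: (9,11) 0 ''
  6: (11,16) 0 ''
  7: (16,5) 2 'eb'
  8: (5,0) 0 ''
  9: (0,15) 1 'f'
  10: (15,14) 1 'f'
  11: (14,7) 1 'f'
  12: (7,8) 0 ''
  13: (8,10) 1 'g'
  14: (10,4) 1 'g'
  15: (4,13) 1 'g'
  16: (13,3) 0 ''
  17: (3,12) 2 'hg'

n(n+1)/2 = 18·19/2 = 171
Σ LCP = 0 + 0 + 1 + 0 + 1 + 0 + 0 + 2 + 0 + 1 + 1 + 1 + 0 + 1 + 1 + 1 + 0 + 2 = 12
distinct = 171 − 12 = 159

159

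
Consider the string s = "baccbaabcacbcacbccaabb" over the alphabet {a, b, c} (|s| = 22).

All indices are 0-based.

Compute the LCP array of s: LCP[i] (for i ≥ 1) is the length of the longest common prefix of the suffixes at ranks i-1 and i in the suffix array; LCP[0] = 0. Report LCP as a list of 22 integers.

rank | idx | suffix
   0 |  18 | aabb
   1 |   5 | aabcacbcacbccaabb
   2 |  19 | abb
   3 |   6 | abcacbcacbccaabb
   4 |   9 | acbcacbccaabb
   5 |  13 | acbccaabb
   6 |   1 | accbaabcacbcacbccaabb
   7 |  21 | b
   8 |   4 | baabcacbcacbccaabb
   9 |   0 | baccbaabcacbcacbccaabb
  10 |  20 | bb
  11 |   7 | bcacbcacbccaabb
  12 |  11 | bcacbccaabb
  13 |  15 | bccaabb
  14 |  17 | caabb
  15 |   8 | cacbcacbccaabb
  16 |  12 | cacbccaabb
  17 |   3 | cbaabcacbcacbccaabb
  18 |  10 | cbcacbccaabb
  19 |  14 | cbccaabb
  20 |  16 | ccaabb
  21 |   2 | ccbaabcacbcacbccaabb

SA = [18, 5, 19, 6, 9, 13, 1, 21, 4, 0, 20, 7, 11, 15, 17, 8, 12, 3, 10, 14, 16, 2]
i: (SA[i-1],SA[i]) lcp shared
  1: (18,5) 3 'aab'
  2: (5,19) 1 'a'
  3: (19,6) 2 'ab'
  4: (6,9) 1 'a'
  5: (9,13) 4 'acbc'
  6: (13,1) 2 'ac'
  7: (1,21) 0 ''
  8: (21,4) 1 'b'
  9: (4,0) 2 'ba'
  10: (0,20) 1 'b'
  11: (20,7) 1 'b'
  12: (7,11) 6 'bcacbc'
  13: (11,15) 2 'bc'
  14: (15,17) 0 ''
  15: (17,8) 2 'ca'
  16: (8,12) 5 'cacbc'
  17: (12,3) 1 'c'
  18: (3,10) 2 'cb'
  19: (10,14) 3 'cbc'
  20: (14,16) 1 'c'
  21: (16,2) 2 'cc'

[0, 3, 1, 2, 1, 4, 2, 0, 1, 2, 1, 1, 6, 2, 0, 2, 5, 1, 2, 3, 1, 2]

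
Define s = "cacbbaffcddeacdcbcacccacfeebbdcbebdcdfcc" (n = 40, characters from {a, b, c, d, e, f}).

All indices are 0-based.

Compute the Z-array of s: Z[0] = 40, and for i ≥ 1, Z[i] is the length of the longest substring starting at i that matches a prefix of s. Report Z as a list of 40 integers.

Z[0]=40
i=1: fresh scan; Z[1]=0
i=2: fresh scan; Z[2]=1 grow→box=[2,3)
i=3: fresh scan; Z[3]=0
i=4: fresh scan; Z[4]=0
i=5: fresh scan; Z[5]=0
i=6: fresh scan; Z[6]=0
i=7: fresh scan; Z[7]=0
i=8: fresh scan; Z[8]=1 grow→box=[8,9)
i=9: fresh scan; Z[9]=0
i=10: fresh scan; Z[10]=0
i=11: fresh scan; Z[11]=0
i=12: fresh scan; Z[12]=0
i=13: fresh scan; Z[13]=1 grow→box=[13,14)
i=14: fresh scan; Z[14]=0
i=15: fresh scan; Z[15]=1 grow→box=[15,16)
i=16: fresh scan; Z[16]=0
i=17: fresh scan; Z[17]=3 grow→box=[17,20)
i=18: min(r-i=2, Z[1]=0)=0; Z[18]=0
i=19: min(r-i=1, Z[2]=1)=1; Z[19]=1
i=20: fresh scan; Z[20]=1 grow→box=[20,21)
i=21: fresh scan; Z[21]=3 grow→box=[21,24)
i=22: min(r-i=2, Z[1]=0)=0; Z[22]=0
i=23: min(r-i=1, Z[2]=1)=1; Z[23]=1
i=24: fresh scan; Z[24]=0
i=25: fresh scan; Z[25]=0
i=26: fresh scan; Z[26]=0
i=27: fresh scan; Z[27]=0
i=28: fresh scan; Z[28]=0
i=29: fresh scan; Z[29]=0
i=30: fresh scan; Z[30]=1 grow→box=[30,31)
i=31: fresh scan; Z[31]=0
i=32: fresh scan; Z[32]=0
i=33: fresh scan; Z[33]=0
i=34: fresh scan; Z[34]=0
i=35: fresh scan; Z[35]=1 grow→box=[35,36)
i=36: fresh scan; Z[36]=0
i=37: fresh scan; Z[37]=0
i=38: fresh scan; Z[38]=1 grow→box=[38,39)
i=39: fresh scan; Z[39]=1 grow→box=[39,40)

[40, 0, 1, 0, 0, 0, 0, 0, 1, 0, 0, 0, 0, 1, 0, 1, 0, 3, 0, 1, 1, 3, 0, 1, 0, 0, 0, 0, 0, 0, 1, 0, 0, 0, 0, 1, 0, 0, 1, 1]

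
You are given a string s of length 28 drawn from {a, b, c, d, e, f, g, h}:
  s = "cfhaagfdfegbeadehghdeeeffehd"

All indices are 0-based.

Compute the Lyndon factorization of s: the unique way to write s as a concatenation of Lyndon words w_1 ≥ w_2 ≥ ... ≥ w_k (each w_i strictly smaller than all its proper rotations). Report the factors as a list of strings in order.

["cfh", "aagfdfegbeadehghdeeeffehd"]

emit factor 1: 'cfh' (i=0, period=3)
emit factor 2: 'aagfdfegbeadehghdeeeffehd' (i=3, period=25)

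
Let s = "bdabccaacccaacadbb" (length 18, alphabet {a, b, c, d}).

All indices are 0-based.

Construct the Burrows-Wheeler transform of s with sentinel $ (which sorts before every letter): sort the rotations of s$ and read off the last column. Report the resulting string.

bccdaacbda$ccacbaba

rank  rotation             last
    0  $bdabccaacccaacadbb  b
    1  aacadbb$bdabccaaccc  c
    2  aacccaacadbb$bdabcc  c
    3  abccaacccaacadbb$bd  d
    4  acadbb$bdabccaaccca  a
    5  acccaacadbb$bdabcca  a
    6  adbb$bdabccaacccaac  c
    7  b$bdabccaacccaacadb  b
    8  bb$bdabccaacccaacad  d
    9  bccaacccaacadbb$bda  a
   10  bdabccaacccaacadbb$  $
   11  caacadbb$bdabccaacc  c
   12  caacccaacadbb$bdabc  c
   13  cadbb$bdabccaacccaa  a
   14  ccaacadbb$bdabccaac  c
   15  ccaacccaacadbb$bdab  b
   16  cccaacadbb$bdabccaa  a
   17  dabccaacccaacadbb$b  b
   18  dbb$bdabccaacccaaca  a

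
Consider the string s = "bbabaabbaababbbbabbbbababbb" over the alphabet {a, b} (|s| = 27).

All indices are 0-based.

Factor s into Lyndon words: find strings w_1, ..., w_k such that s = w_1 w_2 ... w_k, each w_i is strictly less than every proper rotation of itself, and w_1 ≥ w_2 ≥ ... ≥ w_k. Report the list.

emit factor 1: 'b' (i=0, period=1)
emit factor 2: 'b' (i=1, period=1)
emit factor 3: 'ab' (i=2, period=2)
emit factor 4: 'aabb' (i=4, period=4)
emit factor 5: 'aababbbbabbbbababbb' (i=8, period=19)

["b", "b", "ab", "aabb", "aababbbbabbbbababbb"]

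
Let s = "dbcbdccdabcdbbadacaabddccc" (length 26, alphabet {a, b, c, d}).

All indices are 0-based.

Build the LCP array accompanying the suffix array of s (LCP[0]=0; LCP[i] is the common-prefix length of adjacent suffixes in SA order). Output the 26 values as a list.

[0, 1, 2, 1, 1, 0, 1, 1, 2, 1, 2, 0, 1, 1, 1, 2, 2, 1, 2, 0, 2, 1, 2, 1, 3, 1]

rank→(start, suffix):
  0 → (18, 'aabddccc')
  1 → (8, 'abcdbbadacaabddccc')
  2 → (19, 'abddccc')
  3 → (16, 'acaabddccc')
  4 → (14, 'adacaabddccc')
  5 → (13, 'badacaabddccc')
  6 → (12, 'bbadacaabddccc')
  7 → (1, 'bcbdccdabcdbbadacaabddccc')
  8 → (9, 'bcdbbadacaabddccc')
  9 → (3, 'bdccdabcdbbadacaabddccc')
  10 → (20, 'bddccc')
  11 → (25, 'c')
  12 → (17, 'caabddccc')
  13 → (2, 'cbdccdabcdbbadacaabddccc')
  14 → (24, 'cc')
  15 → (23, 'ccc')
  16 → (5, 'ccdabcdbbadacaabddccc')
  17 → (6, 'cdabcdbbadacaabddccc')
  18 → (10, 'cdbbadacaabddccc')
  19 → (7, 'dabcdbbadacaabddccc')
  20 → (15, 'dacaabddccc')
  21 → (11, 'dbbadacaabddccc')
  22 → (0, 'dbcbdccdabcdbbadacaabddccc')
  23 → (22, 'dccc')
  24 → (4, 'dccdabcdbbadacaabddccc')
  25 → (21, 'ddccc')

SA = [18, 8, 19, 16, 14, 13, 12, 1, 9, 3, 20, 25, 17, 2, 24, 23, 5, 6, 10, 7, 15, 11, 0, 22, 4, 21]
rank  pair      lcp
   1  s[18:],s[8:]  1  'a'
   2  s[8:],s[19:]  2  'ab'
   3  s[19:],s[16:]  1  'a'
   4  s[16:],s[14:]  1  'a'
   5  s[14:],s[13:]  0  ''
   6  s[13:],s[12:]  1  'b'
   7  s[12:],s[1:]  1  'b'
   8  s[1:],s[9:]  2  'bc'
   9  s[9:],s[3:]  1  'b'
  10  s[3:],s[20:]  2  'bd'
  11  s[20:],s[25:]  0  ''
  12  s[25:],s[17:]  1  'c'
  13  s[17:],s[2:]  1  'c'
  14  s[2:],s[24:]  1  'c'
  15  s[24:],s[23:]  2  'cc'
  16  s[23:],s[5:]  2  'cc'
  17  s[5:],s[6:]  1  'c'
  18  s[6:],s[10:]  2  'cd'
  19  s[10:],s[7:]  0  ''
  20  s[7:],s[15:]  2  'da'
  21  s[15:],s[11:]  1  'd'
  22  s[11:],s[0:]  2  'db'
  23  s[0:],s[22:]  1  'd'
  24  s[22:],s[4:]  3  'dcc'
  25  s[4:],s[21:]  1  'd'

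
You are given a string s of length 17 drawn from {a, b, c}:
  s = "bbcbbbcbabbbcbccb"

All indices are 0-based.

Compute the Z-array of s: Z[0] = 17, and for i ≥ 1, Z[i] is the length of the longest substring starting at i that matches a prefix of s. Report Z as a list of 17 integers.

Z[0]=17
i=1: i≥r, start 0; Z[1]=1 grow→box=[1,2)
i=2: i≥r, start 0; Z[2]=0
i=3: i≥r, start 0; Z[3]=2 grow→box=[3,5)
i=4: min(r-i=1, Z[1]=1)=1; Z[4]=4 grow→box=[4,8)
i=5: min(r-i=3, Z[1]=1)=1; Z[5]=1
i=6: min(r-i=2, Z[2]=0)=0; Z[6]=0
i=7: min(r-i=1, Z[3]=2)=1; Z[7]=1
i=8: i≥r, start 0; Z[8]=0
i=9: i≥r, start 0; Z[9]=2 grow→box=[9,11)
i=10: min(r-i=1, Z[1]=1)=1; Z[10]=4 grow→box=[10,14)
i=11: min(r-i=3, Z[1]=1)=1; Z[11]=1
i=12: min(r-i=2, Z[2]=0)=0; Z[12]=0
i=13: min(r-i=1, Z[3]=2)=1; Z[13]=1
i=14: i≥r, start 0; Z[14]=0
i=15: i≥r, start 0; Z[15]=0
i=16: i≥r, start 0; Z[16]=1 grow→box=[16,17)

[17, 1, 0, 2, 4, 1, 0, 1, 0, 2, 4, 1, 0, 1, 0, 0, 1]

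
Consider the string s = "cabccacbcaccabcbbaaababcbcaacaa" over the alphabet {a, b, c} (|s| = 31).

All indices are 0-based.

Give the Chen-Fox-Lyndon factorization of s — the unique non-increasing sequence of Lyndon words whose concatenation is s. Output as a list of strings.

emit factor 1: 'c' (i=0, period=1)
emit factor 2: 'abccacbcacc' (i=1, period=11)
emit factor 3: 'abcbb' (i=12, period=5)
emit factor 4: 'aaababcbcaac' (i=17, period=12)
emit factor 5: 'a' (i=29, period=1)
emit factor 6: 'a' (i=30, period=1)

["c", "abccacbcacc", "abcbb", "aaababcbcaac", "a", "a"]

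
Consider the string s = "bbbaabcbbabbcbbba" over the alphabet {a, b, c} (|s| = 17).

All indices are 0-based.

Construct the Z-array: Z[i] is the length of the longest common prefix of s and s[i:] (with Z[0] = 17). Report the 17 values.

[17, 2, 1, 0, 0, 1, 0, 2, 1, 0, 2, 1, 0, 4, 2, 1, 0]

Z[0]=17
i=1: i≥r, start 0; Z[1]=2 grow→box=[1,3)
i=2: min(r-i=1, Z[1]=2)=1; Z[2]=1
i=3: i≥r, start 0; Z[3]=0
i=4: i≥r, start 0; Z[4]=0
i=5: i≥r, start 0; Z[5]=1 grow→box=[5,6)
i=6: i≥r, start 0; Z[6]=0
i=7: i≥r, start 0; Z[7]=2 grow→box=[7,9)
i=8: min(r-i=1, Z[1]=2)=1; Z[8]=1
i=9: i≥r, start 0; Z[9]=0
i=10: i≥r, start 0; Z[10]=2 grow→box=[10,12)
i=11: min(r-i=1, Z[1]=2)=1; Z[11]=1
i=12: i≥r, start 0; Z[12]=0
i=13: i≥r, start 0; Z[13]=4 grow→box=[13,17)
i=14: min(r-i=3, Z[1]=2)=2; Z[14]=2
i=15: min(r-i=2, Z[2]=1)=1; Z[15]=1
i=16: min(r-i=1, Z[3]=0)=0; Z[16]=0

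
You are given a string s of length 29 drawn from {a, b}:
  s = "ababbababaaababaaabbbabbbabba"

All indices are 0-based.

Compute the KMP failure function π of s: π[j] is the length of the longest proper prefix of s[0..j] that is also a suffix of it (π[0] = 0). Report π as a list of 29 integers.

π[0] = 0
j=1 s[j]='b': π[1]=0 (border '')
j=2 s[j]='a': π[2]=1 (border 'a')
j=3 s[j]='b': π[3]=2 (border 'ab')
j=4 s[j]='b': k: 2→0; π[4]=0 (border '')
j=5 s[j]='a': π[5]=1 (border 'a')
j=6 s[j]='b': π[6]=2 (border 'ab')
j=7 s[j]='a': π[7]=3 (border 'aba')
j=8 s[j]='b': π[8]=4 (border 'abab')
j=9 s[j]='a': k: 4→2; π[9]=3 (border 'aba')
j=10 s[j]='a': k: 3→1→0; π[10]=1 (border 'a')
j=11 s[j]='a': k: 1→0; π[11]=1 (border 'a')
j=12 s[j]='b': π[12]=2 (border 'ab')
j=13 s[j]='a': π[13]=3 (border 'aba')
j=14 s[j]='b': π[14]=4 (border 'abab')
j=15 s[j]='a': k: 4→2; π[15]=3 (border 'aba')
j=16 s[j]='a': k: 3→1→0; π[16]=1 (border 'a')
j=17 s[j]='a': k: 1→0; π[17]=1 (border 'a')
j=18 s[j]='b': π[18]=2 (border 'ab')
j=19 s[j]='b': k: 2→0; π[19]=0 (border '')
j=20 s[j]='b': π[20]=0 (border '')
j=21 s[j]='a': π[21]=1 (border 'a')
j=22 s[j]='b': π[22]=2 (border 'ab')
j=23 s[j]='b': k: 2→0; π[23]=0 (border '')
j=24 s[j]='b': π[24]=0 (border '')
j=25 s[j]='a': π[25]=1 (border 'a')
j=26 s[j]='b': π[26]=2 (border 'ab')
j=27 s[j]='b': k: 2→0; π[27]=0 (border '')
j=28 s[j]='a': π[28]=1 (border 'a')

[0, 0, 1, 2, 0, 1, 2, 3, 4, 3, 1, 1, 2, 3, 4, 3, 1, 1, 2, 0, 0, 1, 2, 0, 0, 1, 2, 0, 1]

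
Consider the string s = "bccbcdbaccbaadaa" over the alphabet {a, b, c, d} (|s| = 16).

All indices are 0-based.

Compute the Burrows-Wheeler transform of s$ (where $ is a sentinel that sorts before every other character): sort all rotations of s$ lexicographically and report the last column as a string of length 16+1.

rank  rotation           last
    0  $bccbcdbaccbaadaa  a
    1  a$bccbcdbaccbaada  a
    2  aa$bccbcdbaccbaad  d
    3  aadaa$bccbcdbaccb  b
    4  accbaadaa$bccbcdb  b
    5  adaa$bccbcdbaccba  a
    6  baadaa$bccbcdbacc  c
    7  baccbaadaa$bccbcd  d
    8  bccbcdbaccbaadaa$  $
    9  bcdbaccbaadaa$bcc  c
   10  cbaadaa$bccbcdbac  c
   11  cbcdbaccbaadaa$bc  c
   12  ccbaadaa$bccbcdba  a
   13  ccbcdbaccbaadaa$b  b
   14  cdbaccbaadaa$bccb  b
   15  daa$bccbcdbaccbaa  a
   16  dbaccbaadaa$bccbc  c

aadbbacd$cccabbac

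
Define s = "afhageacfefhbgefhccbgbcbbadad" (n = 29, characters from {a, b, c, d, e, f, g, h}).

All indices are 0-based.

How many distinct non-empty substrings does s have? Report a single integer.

406

rank→(start, suffix):
  0 → (6, 'acfefhbgefhccbgbcbbadad')
  1 → (27, 'ad')
  2 → (25, 'adad')
  3 → (0, 'afhageacfefhbgefhccbgbcbbadad')
  4 → (3, 'ageacfefhbgefhccbgbcbbadad')
  5 → (24, 'badad')
  6 → (23, 'bbadad')
  7 → (21, 'bcbbadad')
  8 → (19, 'bgbcbbadad')
  9 → (12, 'bgefhccbgbcbbadad')
  10 → (22, 'cbbadad')
  11 → (18, 'cbgbcbbadad')
  12 → (17, 'ccbgbcbbadad')
  13 → (7, 'cfefhbgefhccbgbcbbadad')
  14 → (28, 'd')
  15 → (26, 'dad')
  16 → (5, 'eacfefhbgefhccbgbcbbadad')
  17 → (9, 'efhbgefhccbgbcbbadad')
  18 → (14, 'efhccbgbcbbadad')
  19 → (8, 'fefhbgefhccbgbcbbadad')
  20 → (1, 'fhageacfefhbgefhccbgbcbbadad')
  21 → (10, 'fhbgefhccbgbcbbadad')
  22 → (15, 'fhccbgbcbbadad')
  23 → (20, 'gbcbbadad')
  24 → (4, 'geacfefhbgefhccbgbcbbadad')
  25 → (13, 'gefhccbgbcbbadad')
  26 → (2, 'hageacfefhbgefhccbgbcbbadad')
  27 → (11, 'hbgefhccbgbcbbadad')
  28 → (16, 'hccbgbcbbadad')

SA = [6, 27, 25, 0, 3, 24, 23, 21, 19, 12, 22, 18, 17, 7, 28, 26, 5, 9, 14, 8, 1, 10, 15, 20, 4, 13, 2, 11, 16]
i: (SA[i-1],SA[i]) lcp shared
  1: (6,27) 1 'a'
  2: (27,25) 2 'ad'
  3: (25,0) 1 'a'
  4: (0,3) 1 'a'
  5: (3,24) 0 ''
  6: (24,23) 1 'b'
  7: (23,21) 1 'b'
  8: (21,19) 1 'b'
  9: (19,12) 2 'bg'
  10: (12,22) 0 ''
  11: (22,18) 2 'cb'
  12: (18,17) 1 'c'
  13: (17,7) 1 'c'
  14: (7,28) 0 ''
  15: (28,26) 1 'd'
  16: (26,5) 0 ''
  17: (5,9) 1 'e'
  18: (9,14) 3 'efh'
  19: (14,8) 0 ''
  20: (8,1) 1 'f'
  21: (1,10) 2 'fh'
  22: (10,15) 2 'fh'
  23: (15,20) 0 ''
  24: (20,4) 1 'g'
  25: (4,13) 2 'ge'
  26: (13,2) 0 ''
  27: (2,11) 1 'h'
  28: (11,16) 1 'h'

n(n+1)/2 = 29·30/2 = 435
Σ LCP = 0 + 1 + 2 + 1 + 1 + 0 + 1 + 1 + 1 + 2 + 0 + 2 + 1 + 1 + 0 + 1 + 0 + 1 + 3 + 0 + 1 + 2 + 2 + 0 + 1 + 2 + 0 + 1 + 1 = 29
distinct = 435 − 29 = 406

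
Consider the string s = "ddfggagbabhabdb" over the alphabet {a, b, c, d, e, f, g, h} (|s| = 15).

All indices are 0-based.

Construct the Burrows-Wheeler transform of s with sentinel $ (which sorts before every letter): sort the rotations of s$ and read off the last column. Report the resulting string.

bhbgdgaab$ddgafb

rank  rotation          last
    0  $ddfggagbabhabdb  b
    1  abdb$ddfggagbabh  h
    2  abhabdb$ddfggagb  b
    3  agbabhabdb$ddfgg  g
    4  b$ddfggagbabhabd  d
    5  babhabdb$ddfggag  g
    6  bdb$ddfggagbabha  a
    7  bhabdb$ddfggagba  a
    8  db$ddfggagbabhab  b
    9  ddfggagbabhabdb$  $
   10  dfggagbabhabdb$d  d
   11  fggagbabhabdb$dd  d
   12  gagbabhabdb$ddfg  g
   13  gbabhabdb$ddfgga  a
   14  ggagbabhabdb$ddf  f
   15  habdb$ddfggagbab  b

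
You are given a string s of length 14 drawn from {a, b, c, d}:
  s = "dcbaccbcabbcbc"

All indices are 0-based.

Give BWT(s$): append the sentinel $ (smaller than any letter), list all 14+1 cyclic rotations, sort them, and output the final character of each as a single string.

rank  rotation         last
    0  $dcbaccbcabbcbc  c
    1  abbcbc$dcbaccbc  c
    2  accbcabbcbc$dcb  b
    3  baccbcabbcbc$dc  c
    4  bbcbc$dcbaccbca  a
    5  bc$dcbaccbcabbc  c
    6  bcabbcbc$dcbacc  c
    7  bcbc$dcbaccbcab  b
    8  c$dcbaccbcabbcb  b
    9  cabbcbc$dcbaccb  b
   10  cbaccbcabbcbc$d  d
   11  cbc$dcbaccbcabb  b
   12  cbcabbcbc$dcbac  c
   13  ccbcabbcbc$dcba  a
   14  dcbaccbcabbcbc$  $

ccbcaccbbbdbca$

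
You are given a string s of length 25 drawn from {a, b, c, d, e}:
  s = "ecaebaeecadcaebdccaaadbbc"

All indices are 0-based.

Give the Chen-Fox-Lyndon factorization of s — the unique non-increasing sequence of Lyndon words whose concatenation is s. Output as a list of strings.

emit factor 1: 'e' (i=0, period=1)
emit factor 2: 'c' (i=1, period=1)
emit factor 3: 'aebaeec' (i=2, period=7)
emit factor 4: 'adcaebdcc' (i=9, period=9)
emit factor 5: 'aaadbbc' (i=18, period=7)

["e", "c", "aebaeec", "adcaebdcc", "aaadbbc"]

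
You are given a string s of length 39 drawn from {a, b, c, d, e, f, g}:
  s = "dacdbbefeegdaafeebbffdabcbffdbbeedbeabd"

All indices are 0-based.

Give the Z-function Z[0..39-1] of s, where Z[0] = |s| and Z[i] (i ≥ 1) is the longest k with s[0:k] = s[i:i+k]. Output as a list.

[39, 0, 0, 1, 0, 0, 0, 0, 0, 0, 0, 2, 0, 0, 0, 0, 0, 0, 0, 0, 0, 2, 0, 0, 0, 0, 0, 0, 1, 0, 0, 0, 0, 1, 0, 0, 0, 0, 1]

Z[0]=39
i=1: outside box; Z[1]=0
i=2: outside box; Z[2]=0
i=3: outside box; Z[3]=1 grow→box=[3,4)
i=4: outside box; Z[4]=0
i=5: outside box; Z[5]=0
i=6: outside box; Z[6]=0
i=7: outside box; Z[7]=0
i=8: outside box; Z[8]=0
i=9: outside box; Z[9]=0
i=10: outside box; Z[10]=0
i=11: outside box; Z[11]=2 grow→box=[11,13)
i=12: min(r-i=1, Z[1]=0)=0; Z[12]=0
i=13: outside box; Z[13]=0
i=14: outside box; Z[14]=0
i=15: outside box; Z[15]=0
i=16: outside box; Z[16]=0
i=17: outside box; Z[17]=0
i=18: outside box; Z[18]=0
i=19: outside box; Z[19]=0
i=20: outside box; Z[20]=0
i=21: outside box; Z[21]=2 grow→box=[21,23)
i=22: min(r-i=1, Z[1]=0)=0; Z[22]=0
i=23: outside box; Z[23]=0
i=24: outside box; Z[24]=0
i=25: outside box; Z[25]=0
i=26: outside box; Z[26]=0
i=27: outside box; Z[27]=0
i=28: outside box; Z[28]=1 grow→box=[28,29)
i=29: outside box; Z[29]=0
i=30: outside box; Z[30]=0
i=31: outside box; Z[31]=0
i=32: outside box; Z[32]=0
i=33: outside box; Z[33]=1 grow→box=[33,34)
i=34: outside box; Z[34]=0
i=35: outside box; Z[35]=0
i=36: outside box; Z[36]=0
i=37: outside box; Z[37]=0
i=38: outside box; Z[38]=1 grow→box=[38,39)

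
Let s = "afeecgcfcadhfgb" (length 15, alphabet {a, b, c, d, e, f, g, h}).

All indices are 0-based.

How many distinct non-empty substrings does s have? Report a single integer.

113

rank | idx | suffix
   0 |   9 | adhfgb
   1 |   0 | afeecgcfcadhfgb
   2 |  14 | b
   3 |   8 | cadhfgb
   4 |   6 | cfcadhfgb
   5 |   4 | cgcfcadhfgb
   6 |  10 | dhfgb
   7 |   3 | ecgcfcadhfgb
   8 |   2 | eecgcfcadhfgb
   9 |   7 | fcadhfgb
  10 |   1 | feecgcfcadhfgb
  11 |  12 | fgb
  12 |  13 | gb
  13 |   5 | gcfcadhfgb
  14 |  11 | hfgb

SA = [9, 0, 14, 8, 6, 4, 10, 3, 2, 7, 1, 12, 13, 5, 11]
[i] adj suffixes → lcp
  [1] 9/0 → 1 ('a')
  [2] 0/14 → 0 ('')
  [3] 14/8 → 0 ('')
  [4] 8/6 → 1 ('c')
  [5] 6/4 → 1 ('c')
  [6] 4/10 → 0 ('')
  [7] 10/3 → 0 ('')
  [8] 3/2 → 1 ('e')
  [9] 2/7 → 0 ('')
  [10] 7/1 → 1 ('f')
  [11] 1/12 → 1 ('f')
  [12] 12/13 → 0 ('')
  [13] 13/5 → 1 ('g')
  [14] 5/11 → 0 ('')

n(n+1)/2 = 15·16/2 = 120
Σ LCP = 0 + 1 + 0 + 0 + 1 + 1 + 0 + 0 + 1 + 0 + 1 + 1 + 0 + 1 + 0 = 7
distinct = 120 − 7 = 113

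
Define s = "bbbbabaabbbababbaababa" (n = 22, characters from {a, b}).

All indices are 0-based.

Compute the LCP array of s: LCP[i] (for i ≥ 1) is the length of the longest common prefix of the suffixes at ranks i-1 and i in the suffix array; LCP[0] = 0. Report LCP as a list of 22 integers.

[0, 1, 3, 1, 3, 3, 4, 2, 3, 0, 2, 4, 2, 4, 4, 3, 1, 3, 5, 2, 6, 3]

rank | idx | suffix
   0 |  21 | a
   1 |  16 | aababa
   2 |   6 | aabbbababbaababa
   3 |  19 | aba
   4 |   4 | abaabbbababbaababa
   5 |  17 | ababa
   6 |  11 | ababbaababa
   7 |  13 | abbaababa
   8 |   7 | abbbababbaababa
   9 |  20 | ba
  10 |  15 | baababa
  11 |   5 | baabbbababbaababa
  12 |  18 | baba
  13 |   3 | babaabbbababbaababa
  14 |  10 | bababbaababa
  15 |  12 | babbaababa
  16 |  14 | bbaababa
  17 |   2 | bbabaabbbababbaababa
  18 |   9 | bbababbaababa
  19 |   1 | bbbabaabbbababbaababa
  20 |   8 | bbbababbaababa
  21 |   0 | bbbbabaabbbababbaababa

SA = [21, 16, 6, 19, 4, 17, 11, 13, 7, 20, 15, 5, 18, 3, 10, 12, 14, 2, 9, 1, 8, 0]
[i] adj suffixes → lcp
  [1] 21/16 → 1 ('a')
  [2] 16/6 → 3 ('aab')
  [3] 6/19 → 1 ('a')
  [4] 19/4 → 3 ('aba')
  [5] 4/17 → 3 ('aba')
  [6] 17/11 → 4 ('abab')
  [7] 11/13 → 2 ('ab')
  [8] 13/7 → 3 ('abb')
  [9] 7/20 → 0 ('')
  [10] 20/15 → 2 ('ba')
  [11] 15/5 → 4 ('baab')
  [12] 5/18 → 2 ('ba')
  [13] 18/3 → 4 ('baba')
  [14] 3/10 → 4 ('baba')
  [15] 10/12 → 3 ('bab')
  [16] 12/14 → 1 ('b')
  [17] 14/2 → 3 ('bba')
  [18] 2/9 → 5 ('bbaba')
  [19] 9/1 → 2 ('bb')
  [20] 1/8 → 6 ('bbbaba')
  [21] 8/0 → 3 ('bbb')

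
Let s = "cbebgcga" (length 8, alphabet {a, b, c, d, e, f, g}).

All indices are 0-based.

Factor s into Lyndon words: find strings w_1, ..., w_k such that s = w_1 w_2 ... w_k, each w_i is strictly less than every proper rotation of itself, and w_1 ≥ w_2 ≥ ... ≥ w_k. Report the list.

emit factor 1: 'c' (i=0, period=1)
emit factor 2: 'bebgcg' (i=1, period=6)
emit factor 3: 'a' (i=7, period=1)

["c", "bebgcg", "a"]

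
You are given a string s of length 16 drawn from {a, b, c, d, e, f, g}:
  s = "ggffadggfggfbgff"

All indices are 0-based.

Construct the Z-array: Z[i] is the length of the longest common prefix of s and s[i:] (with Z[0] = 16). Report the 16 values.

[16, 1, 0, 0, 0, 0, 3, 1, 0, 3, 1, 0, 0, 1, 0, 0]

Z[0]=16
i=1: i≥r, start 0; Z[1]=1 grow→box=[1,2)
i=2: i≥r, start 0; Z[2]=0
i=3: i≥r, start 0; Z[3]=0
i=4: i≥r, start 0; Z[4]=0
i=5: i≥r, start 0; Z[5]=0
i=6: i≥r, start 0; Z[6]=3 grow→box=[6,9)
i=7: min(r-i=2, Z[1]=1)=1; Z[7]=1
i=8: min(r-i=1, Z[2]=0)=0; Z[8]=0
i=9: i≥r, start 0; Z[9]=3 grow→box=[9,12)
i=10: min(r-i=2, Z[1]=1)=1; Z[10]=1
i=11: min(r-i=1, Z[2]=0)=0; Z[11]=0
i=12: i≥r, start 0; Z[12]=0
i=13: i≥r, start 0; Z[13]=1 grow→box=[13,14)
i=14: i≥r, start 0; Z[14]=0
i=15: i≥r, start 0; Z[15]=0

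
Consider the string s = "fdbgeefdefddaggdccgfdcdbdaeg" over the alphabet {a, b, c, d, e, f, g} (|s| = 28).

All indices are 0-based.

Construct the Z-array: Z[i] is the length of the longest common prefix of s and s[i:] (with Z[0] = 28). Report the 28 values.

Z[0]=28
i=1: i≥r, start 0; Z[1]=0
i=2: i≥r, start 0; Z[2]=0
i=3: i≥r, start 0; Z[3]=0
i=4: i≥r, start 0; Z[4]=0
i=5: i≥r, start 0; Z[5]=0
i=6: i≥r, start 0; Z[6]=2 grow→box=[6,8)
i=7: min(r-i=1, Z[1]=0)=0; Z[7]=0
i=8: i≥r, start 0; Z[8]=0
i=9: i≥r, start 0; Z[9]=2 grow→box=[9,11)
i=10: min(r-i=1, Z[1]=0)=0; Z[10]=0
i=11: i≥r, start 0; Z[11]=0
i=12: i≥r, start 0; Z[12]=0
i=13: i≥r, start 0; Z[13]=0
i=14: i≥r, start 0; Z[14]=0
i=15: i≥r, start 0; Z[15]=0
i=16: i≥r, start 0; Z[16]=0
i=17: i≥r, start 0; Z[17]=0
i=18: i≥r, start 0; Z[18]=0
i=19: i≥r, start 0; Z[19]=2 grow→box=[19,21)
i=20: min(r-i=1, Z[1]=0)=0; Z[20]=0
i=21: i≥r, start 0; Z[21]=0
i=22: i≥r, start 0; Z[22]=0
i=23: i≥r, start 0; Z[23]=0
i=24: i≥r, start 0; Z[24]=0
i=25: i≥r, start 0; Z[25]=0
i=26: i≥r, start 0; Z[26]=0
i=27: i≥r, start 0; Z[27]=0

[28, 0, 0, 0, 0, 0, 2, 0, 0, 2, 0, 0, 0, 0, 0, 0, 0, 0, 0, 2, 0, 0, 0, 0, 0, 0, 0, 0]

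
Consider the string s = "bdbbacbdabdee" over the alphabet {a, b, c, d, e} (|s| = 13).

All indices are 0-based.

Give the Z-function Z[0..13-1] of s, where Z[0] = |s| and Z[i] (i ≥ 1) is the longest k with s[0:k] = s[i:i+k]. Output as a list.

Z[0]=13
i=1: i≥r, start 0; Z[1]=0
i=2: i≥r, start 0; Z[2]=1 extend→box=[2,3)
i=3: i≥r, start 0; Z[3]=1 extend→box=[3,4)
i=4: i≥r, start 0; Z[4]=0
i=5: i≥r, start 0; Z[5]=0
i=6: i≥r, start 0; Z[6]=2 extend→box=[6,8)
i=7: min(r-i=1, Z[1]=0)=0; Z[7]=0
i=8: i≥r, start 0; Z[8]=0
i=9: i≥r, start 0; Z[9]=2 extend→box=[9,11)
i=10: min(r-i=1, Z[1]=0)=0; Z[10]=0
i=11: i≥r, start 0; Z[11]=0
i=12: i≥r, start 0; Z[12]=0

[13, 0, 1, 1, 0, 0, 2, 0, 0, 2, 0, 0, 0]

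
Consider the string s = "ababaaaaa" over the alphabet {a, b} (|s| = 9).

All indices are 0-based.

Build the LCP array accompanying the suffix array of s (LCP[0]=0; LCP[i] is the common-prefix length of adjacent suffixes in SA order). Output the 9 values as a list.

rank | idx | suffix
   0 |   8 | a
   1 |   7 | aa
   2 |   6 | aaa
   3 |   5 | aaaa
   4 |   4 | aaaaa
   5 |   2 | abaaaaa
   6 |   0 | ababaaaaa
   7 |   3 | baaaaa
   8 |   1 | babaaaaa

SA = [8, 7, 6, 5, 4, 2, 0, 3, 1]
i: (SA[i-1],SA[i]) lcp shared
  1: (8,7) 1 'a'
  2: (7,6) 2 'aa'
  3: (6,5) 3 'aaa'
  4: (5,4) 4 'aaaa'
  5: (4,2) 1 'a'
  6: (2,0) 3 'aba'
  7: (0,3) 0 ''
  8: (3,1) 2 'ba'

[0, 1, 2, 3, 4, 1, 3, 0, 2]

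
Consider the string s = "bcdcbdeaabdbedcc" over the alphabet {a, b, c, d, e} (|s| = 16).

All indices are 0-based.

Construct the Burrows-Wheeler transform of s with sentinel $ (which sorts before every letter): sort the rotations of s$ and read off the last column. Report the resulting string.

cea$acdcddbbcebdb

rank  rotation           last
    0  $bcdcbdeaabdbedcc  c
    1  aabdbedcc$bcdcbde  e
    2  abdbedcc$bcdcbdea  a
    3  bcdcbdeaabdbedcc$  $
    4  bdbedcc$bcdcbdeaa  a
    5  bdeaabdbedcc$bcdc  c
    6  bedcc$bcdcbdeaabd  d
    7  c$bcdcbdeaabdbedc  c
    8  cbdeaabdbedcc$bcd  d
    9  cc$bcdcbdeaabdbed  d
   10  cdcbdeaabdbedcc$b  b
   11  dbedcc$bcdcbdeaab  b
   12  dcbdeaabdbedcc$bc  c
   13  dcc$bcdcbdeaabdbe  e
   14  deaabdbedcc$bcdcb  b
   15  eaabdbedcc$bcdcbd  d
   16  edcc$bcdcbdeaabdb  b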